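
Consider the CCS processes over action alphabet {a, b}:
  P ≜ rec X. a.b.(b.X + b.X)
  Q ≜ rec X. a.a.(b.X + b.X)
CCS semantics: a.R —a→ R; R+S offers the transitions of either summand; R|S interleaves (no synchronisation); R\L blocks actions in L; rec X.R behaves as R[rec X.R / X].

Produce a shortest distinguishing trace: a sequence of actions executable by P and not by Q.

ab

P's transition system — 3 states:
  u0 = rec X. a.b.(b.X + b.X) :: ··a··> u1
  u1 = b.(b.(rec X. a.b.(b.X + b.X)) + b.(rec X. a.b.(b.X + b.X))) :: ··b··> u2
  u2 = b.(rec X. a.b.(b.X + b.X)) + b.(rec X. a.b.(b.X + b.X)) :: ··b··> u0
Q's transition system — 3 states:
  v0 = rec X. a.a.(b.X + b.X) :: ··a··> v1
  v1 = a.(b.(rec X. a.a.(b.X + b.X)) + b.(rec X. a.a.(b.X + b.X))) :: ··a··> v2
  v2 = b.(rec X. a.a.(b.X + b.X)) + b.(rec X. a.a.(b.X + b.X)) :: ··b··> v0
Run σ = ⟨ab⟩ on P: start {u0}
  step 1 (a): {u1}
  step 2 (b): {u2}
  — P admits the full trace.
Run σ = ⟨ab⟩ on Q: start {v0}
  step 1 (a): {v1}
  step 2 (b): ∅  — Q cannot continue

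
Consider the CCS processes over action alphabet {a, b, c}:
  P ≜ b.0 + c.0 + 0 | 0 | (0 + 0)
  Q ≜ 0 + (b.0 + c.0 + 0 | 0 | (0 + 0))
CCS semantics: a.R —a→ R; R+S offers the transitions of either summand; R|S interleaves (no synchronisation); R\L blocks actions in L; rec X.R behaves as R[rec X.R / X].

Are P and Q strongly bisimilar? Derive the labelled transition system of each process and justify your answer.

LTS(P): 2 reachable states
  u0 = b.0 + c.0 + 0 | 0 | (0 + 0) ⊢ ··b··> u1, ··c··> u1
  u1 = 0 ⊢ deadlocked
LTS(Q): 2 reachable states
  v0 = 0 + (b.0 + c.0 + 0 | 0 | (0 + 0)) ⊢ ··b··> v1, ··c··> v1
  v1 = 0 ⊢ deadlocked
Partition-refinement fixed point:
  B0 = {u0, v0}
  B1 = {u1, v1}
u0 ∈ B0, v0 ∈ B0 → same block

P ~ Q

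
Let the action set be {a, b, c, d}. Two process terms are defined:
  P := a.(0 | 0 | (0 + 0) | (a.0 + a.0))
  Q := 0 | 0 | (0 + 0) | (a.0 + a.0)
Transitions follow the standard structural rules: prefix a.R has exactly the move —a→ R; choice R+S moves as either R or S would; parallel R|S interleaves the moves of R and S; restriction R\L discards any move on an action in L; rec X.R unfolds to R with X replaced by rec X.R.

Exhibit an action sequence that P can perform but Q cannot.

aa

Reachable graph of P (3 states):
  m0 = a.(0 | 0 | (0 + 0) | (a.0 + a.0)) → ··a··> m1
  m1 = 0 | 0 | (0 + 0) | (a.0 + a.0) → ··a··> m2
  m2 = 0 | 0 | (0 + 0) | 0 → ·
Reachable graph of Q (2 states):
  n0 = 0 | 0 | (0 + 0) | (a.0 + a.0) → ··a··> n1
  n1 = 0 | 0 | (0 + 0) | 0 → ·
Run σ = ⟨aa⟩ on P: start {m0}
  after a @ step 1: {m1}
  after a @ step 2: {m2}
  ✓ P
Run σ = ⟨aa⟩ on Q: start {n0}
  after a @ step 1: {n1}
  after a @ step 2: no successor for Q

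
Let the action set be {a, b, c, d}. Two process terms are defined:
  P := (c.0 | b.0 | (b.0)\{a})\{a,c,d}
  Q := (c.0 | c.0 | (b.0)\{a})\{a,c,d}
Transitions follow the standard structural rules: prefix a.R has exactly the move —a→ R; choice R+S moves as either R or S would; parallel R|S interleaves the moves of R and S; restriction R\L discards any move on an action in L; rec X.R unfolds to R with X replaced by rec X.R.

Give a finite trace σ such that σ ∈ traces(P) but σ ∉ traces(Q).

bb

P's transition system — 4 states:
  u0 = (c.0 | b.0 | (b.0)\{a})\{a,c,d} ⊢ --b--▸ u1, --b--▸ u2
  u1 = (c.0 | 0 | (b.0)\{a})\{a,c,d} ⊢ --b--▸ u3
  u2 = (c.0 | b.0 | 0\{a})\{a,c,d} ⊢ --b--▸ u3
  u3 = (c.0 | 0 | 0\{a})\{a,c,d} ⊢ deadlocked
Q's transition system — 2 states:
  v0 = (c.0 | c.0 | (b.0)\{a})\{a,c,d} ⊢ --b--▸ v1
  v1 = (c.0 | c.0 | 0\{a})\{a,c,d} ⊢ deadlocked
Trace ⟨bb⟩ through P, begin at {u0}:
  step 1 (b): {u1, u2}
  step 2 (b): {u3}
  — P admits the full trace.
Trace ⟨bb⟩ through Q, begin at {v0}:
  step 1 (b): {v1}
  step 2 (b): ∅ (Q stuck)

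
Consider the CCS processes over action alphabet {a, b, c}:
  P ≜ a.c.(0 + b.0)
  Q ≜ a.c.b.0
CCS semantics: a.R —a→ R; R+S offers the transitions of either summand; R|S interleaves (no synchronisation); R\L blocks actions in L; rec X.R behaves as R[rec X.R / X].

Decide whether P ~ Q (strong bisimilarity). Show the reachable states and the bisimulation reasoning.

P ~ Q

P's transition system — 4 states:
  s0 = a.c.(0 + b.0) | =a=> s1
  s1 = c.(0 + b.0) | =c=> s2
  s2 = 0 + b.0 | =b=> s3
  s3 = 0 | deadlocked
Q's transition system — 4 states:
  t0 = a.c.b.0 | =a=> t1
  t1 = c.b.0 | =c=> t2
  t2 = b.0 | =b=> t3
  t3 = 0 | deadlocked
Partition-refinement fixed point:
  B0 = {s0, t0}
  B1 = {s1, t1}
  B2 = {s2, t2}
  B3 = {s3, t3}
s0 ∈ B0, t0 ∈ B0 → same block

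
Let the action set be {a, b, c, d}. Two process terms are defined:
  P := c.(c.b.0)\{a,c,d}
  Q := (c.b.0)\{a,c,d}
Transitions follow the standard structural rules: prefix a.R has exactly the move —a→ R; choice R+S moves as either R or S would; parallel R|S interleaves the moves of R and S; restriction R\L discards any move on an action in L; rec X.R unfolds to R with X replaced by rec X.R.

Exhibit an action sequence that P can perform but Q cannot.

LTS(P): 2 reachable states
  u0 = c.(c.b.0)\{a,c,d} :: -c-> u1
  u1 = (c.b.0)\{a,c,d} :: ∅
LTS(Q): 1 reachable states
  v0 = (c.b.0)\{a,c,d} :: ∅
Trace ⟨c⟩ through P, begin at {u0}:
  after c @ step 1: {u1}
  P completes σ.
Trace ⟨c⟩ through Q, begin at {v0}:
  after c @ step 1: no successor for Q

c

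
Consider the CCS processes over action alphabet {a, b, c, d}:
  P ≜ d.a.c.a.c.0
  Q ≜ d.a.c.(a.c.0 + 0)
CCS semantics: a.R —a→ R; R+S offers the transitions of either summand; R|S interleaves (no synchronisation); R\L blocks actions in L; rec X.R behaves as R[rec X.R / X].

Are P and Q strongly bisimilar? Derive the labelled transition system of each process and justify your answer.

bisimilar

P's transition system — 6 states:
  m0 = d.a.c.a.c.0 | =d=> m1
  m1 = a.c.a.c.0 | =a=> m2
  m2 = c.a.c.0 | =c=> m3
  m3 = a.c.0 | =a=> m4
  m4 = c.0 | =c=> m5
  m5 = 0 | deadlocked
Q's transition system — 6 states:
  n0 = d.a.c.(a.c.0 + 0) | =d=> n1
  n1 = a.c.(a.c.0 + 0) | =a=> n2
  n2 = c.(a.c.0 + 0) | =c=> n3
  n3 = a.c.0 + 0 | =a=> n4
  n4 = c.0 | =c=> n5
  n5 = 0 | deadlocked
Partition-refinement fixed point:
  B0 = {m0, n0}
  B1 = {m1, n1}
  B2 = {m2, n2}
  B3 = {m3, n3}
  B4 = {m4, n4}
  B5 = {m5, n5}
m0 ∈ B0, n0 ∈ B0 → same block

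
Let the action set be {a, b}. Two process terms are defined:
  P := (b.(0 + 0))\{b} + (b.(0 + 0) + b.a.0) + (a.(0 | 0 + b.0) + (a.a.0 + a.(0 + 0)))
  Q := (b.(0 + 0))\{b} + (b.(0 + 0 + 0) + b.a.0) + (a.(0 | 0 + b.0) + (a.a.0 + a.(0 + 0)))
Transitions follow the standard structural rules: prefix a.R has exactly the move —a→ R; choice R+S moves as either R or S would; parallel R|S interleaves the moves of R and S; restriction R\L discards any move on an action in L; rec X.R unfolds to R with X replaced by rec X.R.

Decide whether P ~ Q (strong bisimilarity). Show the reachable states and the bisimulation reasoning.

P ~ Q

LTS(P): 5 reachable states
  u0 = (b.(0 + 0))\{b} + (b.(0 + 0) + b.a.0) + (a.(0 | 0 + b.0) + (a.a.0 + a.(0 + 0))) :: -a-> u1, -a-> u2, -a-> u3, -b-> u1, -b-> u3
  u1 = 0 + 0 :: ∅
  u2 = 0 | 0 + b.0 :: -b-> u4
  u3 = a.0 :: -a-> u4
  u4 = 0 :: ∅
LTS(Q): 6 reachable states
  v0 = (b.(0 + 0))\{b} + (b.(0 + 0 + 0) + b.a.0) + (a.(0 | 0 + b.0) + (a.a.0 + a.(0 + 0))) :: -a-> v1, -a-> v2, -a-> v3, -b-> v3, -b-> v4
  v1 = 0 + 0 :: ∅
  v2 = 0 | 0 + b.0 :: -b-> v5
  v3 = a.0 :: -a-> v5
  v4 = 0 + 0 + 0 :: ∅
  v5 = 0 :: ∅
Coarsest stable partition (strong bisimilarity classes):
  B0 = {u0, v0}
  B1 = {u2, v2}
  B2 = {u1, u4, v1, v4, v5}
  B3 = {u3, v3}
u0 ∈ B0, v0 ∈ B0 → same block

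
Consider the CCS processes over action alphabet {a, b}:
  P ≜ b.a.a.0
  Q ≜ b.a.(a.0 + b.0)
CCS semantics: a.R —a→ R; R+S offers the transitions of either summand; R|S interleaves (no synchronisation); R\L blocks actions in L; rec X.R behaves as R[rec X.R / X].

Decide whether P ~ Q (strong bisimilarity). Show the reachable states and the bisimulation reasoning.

NO

P's transition system — 4 states:
  u0 = b.a.a.0 → ··b··> u1
  u1 = a.a.0 → ··a··> u2
  u2 = a.0 → ··a··> u3
  u3 = 0 → (no moves)
Q's transition system — 4 states:
  v0 = b.a.(a.0 + b.0) → ··b··> v1
  v1 = a.(a.0 + b.0) → ··a··> v2
  v2 = a.0 + b.0 → ··a··> v3, ··b··> v3
  v3 = 0 → (no moves)
Bisimilarity quotient blocks:
  B0 = {u0}
  B1 = {u1}
  B2 = {u2}
  B3 = {u3, v3}
  B4 = {v0}
  B5 = {v1}
  B6 = {v2}
u0 ∈ B0, v0 ∈ B4 → different blocks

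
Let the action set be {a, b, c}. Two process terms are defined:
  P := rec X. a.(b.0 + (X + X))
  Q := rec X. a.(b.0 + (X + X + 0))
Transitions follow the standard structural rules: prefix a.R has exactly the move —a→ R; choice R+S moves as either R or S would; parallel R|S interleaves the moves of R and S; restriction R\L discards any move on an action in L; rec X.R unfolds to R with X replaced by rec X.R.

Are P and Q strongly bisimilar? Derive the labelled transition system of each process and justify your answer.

P's transition system — 3 states:
  u0 = rec X. a.(b.0 + (X + X)) | ··a··> u1
  u1 = b.0 + ((rec X. a.(b.0 + (X + X))) + (rec X. a.(b.0 + (X + X)))) | ··a··> u1, ··b··> u2
  u2 = 0 | ·
Q's transition system — 3 states:
  v0 = rec X. a.(b.0 + (X + X + 0)) | ··a··> v1
  v1 = b.0 + ((rec X. a.(b.0 + (X + X + 0))) + (rec X. a.(b.0 + (X + X + 0))) + 0) | ··a··> v1, ··b··> v2
  v2 = 0 | ·
Bisimilarity quotient blocks:
  B0 = {u0, v0}
  B1 = {u1, v1}
  B2 = {u2, v2}
u0 ∈ B0, v0 ∈ B0 → same block

P ~ Q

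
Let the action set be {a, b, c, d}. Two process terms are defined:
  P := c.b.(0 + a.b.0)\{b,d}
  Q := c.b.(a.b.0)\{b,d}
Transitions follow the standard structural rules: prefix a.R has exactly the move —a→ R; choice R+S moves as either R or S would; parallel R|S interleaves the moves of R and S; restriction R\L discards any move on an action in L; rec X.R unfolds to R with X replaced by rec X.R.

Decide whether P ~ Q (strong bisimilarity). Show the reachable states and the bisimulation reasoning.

YES

LTS(P): 4 reachable states
  p0 = c.b.(0 + a.b.0)\{b,d} → ··c··> p1
  p1 = b.(0 + a.b.0)\{b,d} → ··b··> p2
  p2 = (0 + a.b.0)\{b,d} → ··a··> p3
  p3 = (b.0)\{b,d} → deadlocked
LTS(Q): 4 reachable states
  q0 = c.b.(a.b.0)\{b,d} → ··c··> q1
  q1 = b.(a.b.0)\{b,d} → ··b··> q2
  q2 = (a.b.0)\{b,d} → ··a··> q3
  q3 = (b.0)\{b,d} → deadlocked
Bisimilarity quotient blocks:
  B0 = {p0, q0}
  B1 = {p1, q1}
  B2 = {p2, q2}
  B3 = {p3, q3}
p0 ∈ B0, q0 ∈ B0 → same block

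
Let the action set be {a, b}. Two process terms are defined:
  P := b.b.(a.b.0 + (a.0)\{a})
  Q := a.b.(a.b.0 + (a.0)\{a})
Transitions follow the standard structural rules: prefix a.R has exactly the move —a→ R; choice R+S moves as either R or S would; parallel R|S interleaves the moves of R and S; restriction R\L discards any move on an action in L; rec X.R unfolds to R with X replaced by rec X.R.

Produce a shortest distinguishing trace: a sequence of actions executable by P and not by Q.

b

Reachable graph of P (5 states):
  s0 = b.b.(a.b.0 + (a.0)\{a}) has moves -b-> s1
  s1 = b.(a.b.0 + (a.0)\{a}) has moves -b-> s2
  s2 = a.b.0 + (a.0)\{a} has moves -a-> s3
  s3 = b.0 has moves -b-> s4
  s4 = 0 has moves (no moves)
Reachable graph of Q (5 states):
  t0 = a.b.(a.b.0 + (a.0)\{a}) has moves -a-> t1
  t1 = b.(a.b.0 + (a.0)\{a}) has moves -b-> t2
  t2 = a.b.0 + (a.0)\{a} has moves -a-> t3
  t3 = b.0 has moves -b-> t4
  t4 = 0 has moves (no moves)
Run σ = ⟨b⟩ on P: start {s0}
  [1] b ⇒ {s1}
  ✓ P
Run σ = ⟨b⟩ on Q: start {t0}
  [1] b ⇒ ∅ (Q stuck)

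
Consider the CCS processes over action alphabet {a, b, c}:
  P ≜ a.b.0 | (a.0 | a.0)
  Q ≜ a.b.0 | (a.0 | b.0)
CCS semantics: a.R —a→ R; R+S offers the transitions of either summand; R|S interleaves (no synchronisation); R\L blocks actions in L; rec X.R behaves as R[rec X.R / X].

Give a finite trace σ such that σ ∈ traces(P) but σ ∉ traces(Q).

Reachable graph of P (12 states):
  s0 = a.b.0 | (a.0 | a.0) | =a=> s1, =a=> s2, =a=> s3
  s1 = a.b.0 | (0 | a.0) | =a=> s4, =a=> s5
  s2 = a.b.0 | (a.0 | 0) | =a=> s4, =a=> s6
  s3 = b.0 | (a.0 | a.0) | =a=> s5, =a=> s6, =b=> s7
  s4 = a.b.0 | (0 | 0) | =a=> s8
  s5 = b.0 | (0 | a.0) | =a=> s8, =b=> s9
  s6 = b.0 | (a.0 | 0) | =a=> s8, =b=> s10
  s7 = 0 | (a.0 | a.0) | =a=> s10, =a=> s9
  s8 = b.0 | (0 | 0) | =b=> s11
  s9 = 0 | (0 | a.0) | =a=> s11
  s10 = 0 | (a.0 | 0) | =a=> s11
  s11 = 0 | (0 | 0) | ·
Reachable graph of Q (12 states):
  t0 = a.b.0 | (a.0 | b.0) | =a=> t1, =a=> t2, =b=> t3
  t1 = a.b.0 | (0 | b.0) | =a=> t4, =b=> t5
  t2 = b.0 | (a.0 | b.0) | =a=> t4, =b=> t6, =b=> t7
  t3 = a.b.0 | (a.0 | 0) | =a=> t5, =a=> t7
  t4 = b.0 | (0 | b.0) | =b=> t8, =b=> t9
  t5 = a.b.0 | (0 | 0) | =a=> t9
  t6 = 0 | (a.0 | b.0) | =a=> t8, =b=> t10
  t7 = b.0 | (a.0 | 0) | =a=> t9, =b=> t10
  t8 = 0 | (0 | b.0) | =b=> t11
  t9 = b.0 | (0 | 0) | =b=> t11
  t10 = 0 | (a.0 | 0) | =a=> t11
  t11 = 0 | (0 | 0) | ·
Executing aaa from P (initial set {s0}):
  after a @ step 1: {s1, s2, s3}
  after a @ step 2: {s4, s5, s6}
  after a @ step 3: {s8}
  ✓ P
Executing aaa from Q (initial set {t0}):
  after a @ step 1: {t1, t2}
  after a @ step 2: {t4}
  after a @ step 3: no successor for Q

aaa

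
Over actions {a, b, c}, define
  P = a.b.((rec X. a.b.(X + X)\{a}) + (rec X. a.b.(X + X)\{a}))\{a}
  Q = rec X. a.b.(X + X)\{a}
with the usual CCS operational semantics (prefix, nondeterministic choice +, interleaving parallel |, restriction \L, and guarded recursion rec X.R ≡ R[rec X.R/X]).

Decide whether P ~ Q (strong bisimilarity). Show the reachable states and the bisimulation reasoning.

P's transition system — 3 states:
  p0 = a.b.((rec X. a.b.(X + X)\{a}) + (rec X. a.b.(X + X)\{a}))\{a} → --a--▸ p1
  p1 = b.((rec X. a.b.(X + X)\{a}) + (rec X. a.b.(X + X)\{a}))\{a} → --b--▸ p2
  p2 = ((rec X. a.b.(X + X)\{a}) + (rec X. a.b.(X + X)\{a}))\{a} → (no moves)
Q's transition system — 3 states:
  q0 = rec X. a.b.(X + X)\{a} → --a--▸ q1
  q1 = b.((rec X. a.b.(X + X)\{a}) + (rec X. a.b.(X + X)\{a}))\{a} → --b--▸ q2
  q2 = ((rec X. a.b.(X + X)\{a}) + (rec X. a.b.(X + X)\{a}))\{a} → (no moves)
Coarsest stable partition (strong bisimilarity classes):
  B0 = {p0, q0}
  B1 = {p1, q1}
  B2 = {p2, q2}
p0 ∈ B0, q0 ∈ B0 → same block

bisimilar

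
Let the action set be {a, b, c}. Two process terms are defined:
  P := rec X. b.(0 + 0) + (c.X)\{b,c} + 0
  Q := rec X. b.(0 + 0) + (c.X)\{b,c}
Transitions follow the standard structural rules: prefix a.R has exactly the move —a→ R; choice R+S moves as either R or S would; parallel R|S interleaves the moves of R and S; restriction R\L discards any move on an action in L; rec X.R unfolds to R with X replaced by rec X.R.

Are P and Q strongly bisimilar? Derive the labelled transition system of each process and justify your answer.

P ~ Q

Reachable graph of P (2 states):
  u0 = rec X. b.(0 + 0) + (c.X)\{b,c} + 0 | -b-> u1
  u1 = 0 + 0 | ·
Reachable graph of Q (2 states):
  v0 = rec X. b.(0 + 0) + (c.X)\{b,c} | -b-> v1
  v1 = 0 + 0 | ·
Bisimilarity quotient blocks:
  B0 = {u0, v0}
  B1 = {u1, v1}
u0 ∈ B0, v0 ∈ B0 → same block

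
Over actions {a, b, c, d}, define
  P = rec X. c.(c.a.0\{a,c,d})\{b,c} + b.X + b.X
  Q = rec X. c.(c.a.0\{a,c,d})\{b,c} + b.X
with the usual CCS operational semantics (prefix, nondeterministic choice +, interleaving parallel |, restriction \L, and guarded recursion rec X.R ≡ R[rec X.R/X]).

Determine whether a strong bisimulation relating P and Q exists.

P ~ Q

LTS(P): 2 reachable states
  m0 = rec X. c.(c.a.0\{a,c,d})\{b,c} + b.X + b.X :: =b=> m0, =c=> m1
  m1 = (c.a.0\{a,c,d})\{b,c} :: ·
LTS(Q): 2 reachable states
  n0 = rec X. c.(c.a.0\{a,c,d})\{b,c} + b.X :: =b=> n0, =c=> n1
  n1 = (c.a.0\{a,c,d})\{b,c} :: ·
Partition-refinement fixed point:
  B0 = {m0, n0}
  B1 = {m1, n1}
m0 ∈ B0, n0 ∈ B0 → same block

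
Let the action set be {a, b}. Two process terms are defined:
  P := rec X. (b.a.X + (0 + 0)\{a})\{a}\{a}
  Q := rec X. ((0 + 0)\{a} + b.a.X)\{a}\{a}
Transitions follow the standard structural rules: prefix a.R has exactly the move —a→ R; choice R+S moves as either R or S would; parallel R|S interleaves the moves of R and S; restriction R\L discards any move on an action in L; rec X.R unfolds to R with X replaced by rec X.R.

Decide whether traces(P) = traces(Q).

Reachable graph of P (2 states):
  m0 = rec X. (b.a.X + (0 + 0)\{a})\{a}\{a} has moves =b=> m1
  m1 = (a.(rec X. (b.a.X + (0 + 0)\{a})\{a}\{a}))\{a}\{a} has moves stopped
Reachable graph of Q (2 states):
  n0 = rec X. ((0 + 0)\{a} + b.a.X)\{a}\{a} has moves =b=> n1
  n1 = (a.(rec X. ((0 + 0)\{a} + b.a.X)\{a}\{a}))\{a}\{a} has moves stopped
Coarsest stable partition (strong bisimilarity classes):
  B0 = {m0, n0}
  B1 = {m1, n1}
m0 ∈ B0, n0 ∈ B0 → same block
Bisimilar ⇒ trace-equivalent.

trace-equivalent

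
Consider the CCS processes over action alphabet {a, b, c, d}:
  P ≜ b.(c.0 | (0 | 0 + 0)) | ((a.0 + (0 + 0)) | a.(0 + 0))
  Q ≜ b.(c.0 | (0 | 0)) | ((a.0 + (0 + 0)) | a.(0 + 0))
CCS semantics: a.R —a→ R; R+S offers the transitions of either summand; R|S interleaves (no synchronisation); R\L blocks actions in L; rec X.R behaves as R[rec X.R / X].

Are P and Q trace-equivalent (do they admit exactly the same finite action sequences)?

LTS(P): 12 reachable states
  u0 = b.(c.0 | (0 | 0 + 0)) | ((a.0 + (0 + 0)) | a.(0 + 0)) | --a--▸ u1, --a--▸ u2, --b--▸ u3
  u1 = b.(c.0 | (0 | 0 + 0)) | ((a.0 + (0 + 0)) | (0 + 0)) | --a--▸ u4, --b--▸ u5
  u2 = b.(c.0 | (0 | 0 + 0)) | (0 | a.(0 + 0)) | --a--▸ u4, --b--▸ u6
  u3 = c.0 | (0 | 0 + 0) | ((a.0 + (0 + 0)) | a.(0 + 0)) | --a--▸ u5, --a--▸ u6, --c--▸ u7
  u4 = b.(c.0 | (0 | 0 + 0)) | (0 | (0 + 0)) | --b--▸ u8
  u5 = c.0 | (0 | 0 + 0) | ((a.0 + (0 + 0)) | (0 + 0)) | --a--▸ u8, --c--▸ u9
  u6 = c.0 | (0 | 0 + 0) | (0 | a.(0 + 0)) | --a--▸ u8, --c--▸ u10
  u7 = 0 | (0 | 0 + 0) | ((a.0 + (0 + 0)) | a.(0 + 0)) | --a--▸ u10, --a--▸ u9
  u8 = c.0 | (0 | 0 + 0) | (0 | (0 + 0)) | --c--▸ u11
  u9 = 0 | (0 | 0 + 0) | ((a.0 + (0 + 0)) | (0 + 0)) | --a--▸ u11
  u10 = 0 | (0 | 0 + 0) | (0 | a.(0 + 0)) | --a--▸ u11
  u11 = 0 | (0 | 0 + 0) | (0 | (0 + 0)) | deadlocked
LTS(Q): 12 reachable states
  v0 = b.(c.0 | (0 | 0)) | ((a.0 + (0 + 0)) | a.(0 + 0)) | --a--▸ v1, --a--▸ v2, --b--▸ v3
  v1 = b.(c.0 | (0 | 0)) | ((a.0 + (0 + 0)) | (0 + 0)) | --a--▸ v4, --b--▸ v5
  v2 = b.(c.0 | (0 | 0)) | (0 | a.(0 + 0)) | --a--▸ v4, --b--▸ v6
  v3 = c.0 | (0 | 0) | ((a.0 + (0 + 0)) | a.(0 + 0)) | --a--▸ v5, --a--▸ v6, --c--▸ v7
  v4 = b.(c.0 | (0 | 0)) | (0 | (0 + 0)) | --b--▸ v8
  v5 = c.0 | (0 | 0) | ((a.0 + (0 + 0)) | (0 + 0)) | --a--▸ v8, --c--▸ v9
  v6 = c.0 | (0 | 0) | (0 | a.(0 + 0)) | --a--▸ v8, --c--▸ v10
  v7 = 0 | (0 | 0) | ((a.0 + (0 + 0)) | a.(0 + 0)) | --a--▸ v10, --a--▸ v9
  v8 = c.0 | (0 | 0) | (0 | (0 + 0)) | --c--▸ v11
  v9 = 0 | (0 | 0) | ((a.0 + (0 + 0)) | (0 + 0)) | --a--▸ v11
  v10 = 0 | (0 | 0) | (0 | a.(0 + 0)) | --a--▸ v11
  v11 = 0 | (0 | 0) | (0 | (0 + 0)) | deadlocked
Partition-refinement fixed point:
  B0 = {u0, v0}
  B1 = {u1, u2, v1, v2}
  B2 = {u4, v4}
  B3 = {u8, v8}
  B4 = {u11, v11}
  B5 = {u5, u6, v5, v6}
  B6 = {u10, u9, v10, v9}
  B7 = {u3, v3}
  B8 = {u7, v7}
u0 ∈ B0, v0 ∈ B0 → same block
Bisimilar ⇒ trace-equivalent.

trace-equivalent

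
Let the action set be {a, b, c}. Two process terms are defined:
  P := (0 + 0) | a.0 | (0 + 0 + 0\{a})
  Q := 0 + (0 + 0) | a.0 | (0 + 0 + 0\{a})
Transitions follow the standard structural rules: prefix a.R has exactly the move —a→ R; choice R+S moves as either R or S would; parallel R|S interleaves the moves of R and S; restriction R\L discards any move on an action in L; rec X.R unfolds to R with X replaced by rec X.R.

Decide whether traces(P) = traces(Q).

P's transition system — 2 states:
  u0 = (0 + 0) | a.0 | (0 + 0 + 0\{a}) | =a=> u1
  u1 = (0 + 0) | 0 | (0 + 0 + 0\{a}) | stopped
Q's transition system — 2 states:
  v0 = 0 + (0 + 0) | a.0 | (0 + 0 + 0\{a}) | =a=> v1
  v1 = (0 + 0) | 0 | (0 + 0 + 0\{a}) | stopped
Bisimilarity quotient blocks:
  B0 = {u0, v0}
  B1 = {u1, v1}
u0 ∈ B0, v0 ∈ B0 → same block
Bisimilar ⇒ trace-equivalent.

YES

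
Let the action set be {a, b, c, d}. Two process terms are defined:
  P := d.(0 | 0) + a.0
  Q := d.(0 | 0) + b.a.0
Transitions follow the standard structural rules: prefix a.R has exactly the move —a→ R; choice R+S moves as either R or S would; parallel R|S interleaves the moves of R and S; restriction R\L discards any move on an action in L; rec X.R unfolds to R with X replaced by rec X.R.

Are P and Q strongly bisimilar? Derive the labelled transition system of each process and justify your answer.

Reachable graph of P (3 states):
  s0 = d.(0 | 0) + a.0 → —a→ s1, —d→ s2
  s1 = 0 → stopped
  s2 = 0 | 0 → stopped
Reachable graph of Q (4 states):
  t0 = d.(0 | 0) + b.a.0 → —b→ t1, —d→ t2
  t1 = a.0 → —a→ t3
  t2 = 0 | 0 → stopped
  t3 = 0 → stopped
Coarsest stable partition (strong bisimilarity classes):
  B0 = {s0}
  B1 = {s1, s2, t2, t3}
  B2 = {t0}
  B3 = {t1}
s0 ∈ B0, t0 ∈ B2 → different blocks

NO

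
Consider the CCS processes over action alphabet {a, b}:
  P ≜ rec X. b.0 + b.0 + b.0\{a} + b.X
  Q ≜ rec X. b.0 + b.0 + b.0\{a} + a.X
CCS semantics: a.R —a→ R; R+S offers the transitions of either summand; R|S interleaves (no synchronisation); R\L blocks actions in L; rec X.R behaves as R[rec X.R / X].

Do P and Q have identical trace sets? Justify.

Reachable graph of P (3 states):
  u0 = rec X. b.0 + b.0 + b.0\{a} + b.X has moves =b=> u0, =b=> u1, =b=> u2
  u1 = 0 has moves stopped
  u2 = 0\{a} has moves stopped
Reachable graph of Q (3 states):
  v0 = rec X. b.0 + b.0 + b.0\{a} + a.X has moves =a=> v0, =b=> v1, =b=> v2
  v1 = 0 has moves stopped
  v2 = 0\{a} has moves stopped
Trace ⟨bb⟩ through P, begin at {u0}:
  [1] b ⇒ {u0, u1, u2}
  [2] b ⇒ {u0, u1, u2}
  ✓ P
Trace ⟨bb⟩ through Q, begin at {v0}:
  [1] b ⇒ {v1, v2}
  [2] b ⇒ ∅ (Q stuck)

traces(P) ≠ traces(Q) — witness ⟨bb⟩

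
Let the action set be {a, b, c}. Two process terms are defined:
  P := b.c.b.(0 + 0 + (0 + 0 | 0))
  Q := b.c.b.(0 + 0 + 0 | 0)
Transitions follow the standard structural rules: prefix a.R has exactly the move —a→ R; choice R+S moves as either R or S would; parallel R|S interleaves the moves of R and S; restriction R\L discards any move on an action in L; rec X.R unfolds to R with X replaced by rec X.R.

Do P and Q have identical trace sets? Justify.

P's transition system — 4 states:
  p0 = b.c.b.(0 + 0 + (0 + 0 | 0)) → —b→ p1
  p1 = c.b.(0 + 0 + (0 + 0 | 0)) → —c→ p2
  p2 = b.(0 + 0 + (0 + 0 | 0)) → —b→ p3
  p3 = 0 + 0 + (0 + 0 | 0) → stopped
Q's transition system — 4 states:
  q0 = b.c.b.(0 + 0 + 0 | 0) → —b→ q1
  q1 = c.b.(0 + 0 + 0 | 0) → —c→ q2
  q2 = b.(0 + 0 + 0 | 0) → —b→ q3
  q3 = 0 + 0 + 0 | 0 → stopped
Partition-refinement fixed point:
  B0 = {p0, q0}
  B1 = {p1, q1}
  B2 = {p2, q2}
  B3 = {p3, q3}
p0 ∈ B0, q0 ∈ B0 → same block
Bisimilar ⇒ trace-equivalent.

YES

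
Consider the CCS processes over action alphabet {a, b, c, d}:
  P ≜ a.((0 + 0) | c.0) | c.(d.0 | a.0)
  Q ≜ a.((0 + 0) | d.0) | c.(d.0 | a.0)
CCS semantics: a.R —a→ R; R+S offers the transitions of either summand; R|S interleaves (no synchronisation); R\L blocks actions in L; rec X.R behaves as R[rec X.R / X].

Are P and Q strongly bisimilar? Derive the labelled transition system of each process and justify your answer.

P ≁ Q

P's transition system — 15 states:
  s0 = a.((0 + 0) | c.0) | c.(d.0 | a.0) → —a→ s1, —c→ s2
  s1 = (0 + 0) | c.0 | c.(d.0 | a.0) → —c→ s3, —c→ s4
  s2 = a.((0 + 0) | c.0) | (d.0 | a.0) → —a→ s4, —a→ s5, —d→ s6
  s3 = (0 + 0) | 0 | c.(d.0 | a.0) → —c→ s7
  s4 = (0 + 0) | c.0 | (d.0 | a.0) → —a→ s8, —c→ s7, —d→ s9
  s5 = a.((0 + 0) | c.0) | (d.0 | 0) → —a→ s8, —d→ s10
  s6 = a.((0 + 0) | c.0) | (0 | a.0) → —a→ s10, —a→ s9
  s7 = (0 + 0) | 0 | (d.0 | a.0) → —a→ s11, —d→ s12
  s8 = (0 + 0) | c.0 | (d.0 | 0) → —c→ s11, —d→ s13
  s9 = (0 + 0) | c.0 | (0 | a.0) → —a→ s13, —c→ s12
  s10 = a.((0 + 0) | c.0) | (0 | 0) → —a→ s13
  s11 = (0 + 0) | 0 | (d.0 | 0) → —d→ s14
  s12 = (0 + 0) | 0 | (0 | a.0) → —a→ s14
  s13 = (0 + 0) | c.0 | (0 | 0) → —c→ s14
  s14 = (0 + 0) | 0 | (0 | 0) → ·
Q's transition system — 15 states:
  t0 = a.((0 + 0) | d.0) | c.(d.0 | a.0) → —a→ t1, —c→ t2
  t1 = (0 + 0) | d.0 | c.(d.0 | a.0) → —c→ t3, —d→ t4
  t2 = a.((0 + 0) | d.0) | (d.0 | a.0) → —a→ t3, —a→ t5, —d→ t6
  t3 = (0 + 0) | d.0 | (d.0 | a.0) → —a→ t7, —d→ t8, —d→ t9
  t4 = (0 + 0) | 0 | c.(d.0 | a.0) → —c→ t8
  t5 = a.((0 + 0) | d.0) | (d.0 | 0) → —a→ t7, —d→ t10
  t6 = a.((0 + 0) | d.0) | (0 | a.0) → —a→ t10, —a→ t9
  t7 = (0 + 0) | d.0 | (d.0 | 0) → —d→ t11, —d→ t12
  t8 = (0 + 0) | 0 | (d.0 | a.0) → —a→ t11, —d→ t13
  t9 = (0 + 0) | d.0 | (0 | a.0) → —a→ t12, —d→ t13
  t10 = a.((0 + 0) | d.0) | (0 | 0) → —a→ t12
  t11 = (0 + 0) | 0 | (d.0 | 0) → —d→ t14
  t12 = (0 + 0) | d.0 | (0 | 0) → —d→ t14
  t13 = (0 + 0) | 0 | (0 | a.0) → —a→ t14
  t14 = (0 + 0) | 0 | (0 | 0) → ·
Partition-refinement fixed point:
  B0 = {s0}
  B1 = {s1}
  B2 = {s4}
  B3 = {s8}
  B4 = {s13}
  B5 = {s14, t14}
  B6 = {s11, t11, t12}
  B7 = {s9}
  B8 = {s12, t13}
  B9 = {s7, t8, t9}
  B10 = {s3, t4}
  B11 = {s2}
  B12 = {s5}
  B13 = {s10}
  B14 = {s6}
  B15 = {t0}
  B16 = {t2}
  B17 = {t6}
  B18 = {t10}
  B19 = {t5}
  B20 = {t7}
  B21 = {t3}
  B22 = {t1}
s0 ∈ B0, t0 ∈ B15 → different blocks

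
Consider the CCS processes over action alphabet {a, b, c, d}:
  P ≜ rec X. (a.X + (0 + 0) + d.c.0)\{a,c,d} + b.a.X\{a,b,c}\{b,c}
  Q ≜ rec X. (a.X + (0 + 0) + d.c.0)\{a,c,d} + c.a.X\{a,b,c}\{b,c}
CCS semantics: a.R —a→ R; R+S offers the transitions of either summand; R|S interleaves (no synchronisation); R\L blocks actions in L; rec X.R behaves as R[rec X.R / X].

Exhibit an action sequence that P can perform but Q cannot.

LTS(P): 3 reachable states
  s0 = rec X. (a.X + (0 + 0) + d.c.0)\{a,c,d} + b.a.X\{a,b,c}\{b,c} ⊢ -b-> s1
  s1 = a.(rec X. (a.X + (0 + 0) + d.c.0)\{a,c,d} + b.a.X\{a,b,c}\{b,c})\{a,b,c}\{b,c} ⊢ -a-> s2
  s2 = (rec X. (a.X + (0 + 0) + d.c.0)\{a,c,d} + b.a.X\{a,b,c}\{b,c})\{a,b,c}\{b,c} ⊢ stopped
LTS(Q): 3 reachable states
  t0 = rec X. (a.X + (0 + 0) + d.c.0)\{a,c,d} + c.a.X\{a,b,c}\{b,c} ⊢ -c-> t1
  t1 = a.(rec X. (a.X + (0 + 0) + d.c.0)\{a,c,d} + c.a.X\{a,b,c}\{b,c})\{a,b,c}\{b,c} ⊢ -a-> t2
  t2 = (rec X. (a.X + (0 + 0) + d.c.0)\{a,c,d} + c.a.X\{a,b,c}\{b,c})\{a,b,c}\{b,c} ⊢ stopped
Run σ = ⟨b⟩ on P: start {s0}
  [1] b ⇒ {s1}
  ✓ P
Run σ = ⟨b⟩ on Q: start {t0}
  [1] b ⇒ ∅ (Q stuck)

b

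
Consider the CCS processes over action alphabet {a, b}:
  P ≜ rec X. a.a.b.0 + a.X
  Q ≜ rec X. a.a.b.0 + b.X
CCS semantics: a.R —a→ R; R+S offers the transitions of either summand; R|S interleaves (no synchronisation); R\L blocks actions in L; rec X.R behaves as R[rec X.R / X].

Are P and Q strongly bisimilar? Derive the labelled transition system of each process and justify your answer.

Reachable graph of P (4 states):
  u0 = rec X. a.a.b.0 + a.X :: -a-> u0, -a-> u1
  u1 = a.b.0 :: -a-> u2
  u2 = b.0 :: -b-> u3
  u3 = 0 :: ∅
Reachable graph of Q (4 states):
  v0 = rec X. a.a.b.0 + b.X :: -a-> v1, -b-> v0
  v1 = a.b.0 :: -a-> v2
  v2 = b.0 :: -b-> v3
  v3 = 0 :: ∅
Bisimilarity quotient blocks:
  B0 = {u0}
  B1 = {u1, v1}
  B2 = {u2, v2}
  B3 = {u3, v3}
  B4 = {v0}
u0 ∈ B0, v0 ∈ B4 → different blocks

not bisimilar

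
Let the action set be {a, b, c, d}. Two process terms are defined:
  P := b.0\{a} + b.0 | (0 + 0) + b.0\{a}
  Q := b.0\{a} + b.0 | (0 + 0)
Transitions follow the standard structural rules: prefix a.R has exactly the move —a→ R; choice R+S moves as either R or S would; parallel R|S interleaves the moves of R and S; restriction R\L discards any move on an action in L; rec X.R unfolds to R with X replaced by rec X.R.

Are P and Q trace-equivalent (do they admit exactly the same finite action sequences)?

LTS(P): 3 reachable states
  u0 = b.0\{a} + b.0 | (0 + 0) + b.0\{a} :: —b→ u1, —b→ u2
  u1 = 0 | (0 + 0) :: deadlocked
  u2 = 0\{a} :: deadlocked
LTS(Q): 3 reachable states
  v0 = b.0\{a} + b.0 | (0 + 0) :: —b→ v1, —b→ v2
  v1 = 0 | (0 + 0) :: deadlocked
  v2 = 0\{a} :: deadlocked
Coarsest stable partition (strong bisimilarity classes):
  B0 = {u0, v0}
  B1 = {u1, u2, v1, v2}
u0 ∈ B0, v0 ∈ B0 → same block
Bisimilar ⇒ trace-equivalent.

traces(P) = traces(Q)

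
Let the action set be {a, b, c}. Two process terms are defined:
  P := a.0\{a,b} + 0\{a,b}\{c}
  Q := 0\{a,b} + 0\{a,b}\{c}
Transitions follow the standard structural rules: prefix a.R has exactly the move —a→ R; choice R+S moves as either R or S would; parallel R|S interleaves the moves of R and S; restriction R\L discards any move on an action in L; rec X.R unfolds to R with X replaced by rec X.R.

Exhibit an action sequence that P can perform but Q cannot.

a

Reachable graph of P (2 states):
  m0 = a.0\{a,b} + 0\{a,b}\{c} → —a→ m1
  m1 = 0\{a,b} → (no moves)
Reachable graph of Q (1 states):
  n0 = 0\{a,b} + 0\{a,b}\{c} → (no moves)
Executing a from P (initial set {m0}):
  after a @ step 1: {m1}
  — P admits the full trace.
Executing a from Q (initial set {n0}):
  after a @ step 1: ∅  — Q cannot continue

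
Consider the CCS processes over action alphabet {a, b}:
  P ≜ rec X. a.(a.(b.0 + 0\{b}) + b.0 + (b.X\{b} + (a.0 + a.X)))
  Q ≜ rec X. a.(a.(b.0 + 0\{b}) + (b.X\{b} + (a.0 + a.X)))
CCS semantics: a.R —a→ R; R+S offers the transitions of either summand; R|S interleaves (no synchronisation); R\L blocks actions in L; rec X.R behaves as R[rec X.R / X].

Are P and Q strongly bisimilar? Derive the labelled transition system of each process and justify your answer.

not bisimilar

Reachable graph of P (8 states):
  p0 = rec X. a.(a.(b.0 + 0\{b}) + b.0 + (b.X\{b} + (a.0 + a.X))) → ··a··> p1
  p1 = a.(b.0 + 0\{b}) + b.0 + (b.(rec X. a.(a.(b.0 + 0\{b}) + b.0 + (b.X\{b} + (a.0 + a.X))))\{b} + (a.0 + a.(rec X. a.(a.(b.0 + 0\{b}) + b.0 + (b.X\{b} + (a.0 + a.X)))))) → ··a··> p0, ··a··> p2, ··a··> p3, ··b··> p2, ··b··> p4
  p2 = 0 → stopped
  p3 = b.0 + 0\{b} → ··b··> p2
  p4 = (rec X. a.(a.(b.0 + 0\{b}) + b.0 + (b.X\{b} + (a.0 + a.X))))\{b} → ··a··> p5
  p5 = (a.(b.0 + 0\{b}) + b.0 + (b.(rec X. a.(a.(b.0 + 0\{b}) + b.0 + (b.X\{b} + (a.0 + a.X))))\{b} + (a.0 + a.(rec X. a.(a.(b.0 + 0\{b}) + b.0 + (b.X\{b} + (a.0 + a.X)))))))\{b} → ··a··> p4, ··a··> p6, ··a··> p7
  p6 = (b.0 + 0\{b})\{b} → stopped
  p7 = 0\{b} → stopped
Reachable graph of Q (8 states):
  q0 = rec X. a.(a.(b.0 + 0\{b}) + (b.X\{b} + (a.0 + a.X))) → ··a··> q1
  q1 = a.(b.0 + 0\{b}) + (b.(rec X. a.(a.(b.0 + 0\{b}) + (b.X\{b} + (a.0 + a.X))))\{b} + (a.0 + a.(rec X. a.(a.(b.0 + 0\{b}) + (b.X\{b} + (a.0 + a.X)))))) → ··a··> q0, ··a··> q2, ··a··> q3, ··b··> q4
  q2 = 0 → stopped
  q3 = b.0 + 0\{b} → ··b··> q2
  q4 = (rec X. a.(a.(b.0 + 0\{b}) + (b.X\{b} + (a.0 + a.X))))\{b} → ··a··> q5
  q5 = (a.(b.0 + 0\{b}) + (b.(rec X. a.(a.(b.0 + 0\{b}) + (b.X\{b} + (a.0 + a.X))))\{b} + (a.0 + a.(rec X. a.(a.(b.0 + 0\{b}) + (b.X\{b} + (a.0 + a.X)))))))\{b} → ··a··> q4, ··a··> q6, ··a··> q7
  q6 = (b.0 + 0\{b})\{b} → stopped
  q7 = 0\{b} → stopped
Bisimilarity quotient blocks:
  B0 = {p0}
  B1 = {p1}
  B2 = {p2, p6, p7, q2, q6, q7}
  B3 = {p4, q4}
  B4 = {p5, q5}
  B5 = {p3, q3}
  B6 = {q0}
  B7 = {q1}
p0 ∈ B0, q0 ∈ B6 → different blocks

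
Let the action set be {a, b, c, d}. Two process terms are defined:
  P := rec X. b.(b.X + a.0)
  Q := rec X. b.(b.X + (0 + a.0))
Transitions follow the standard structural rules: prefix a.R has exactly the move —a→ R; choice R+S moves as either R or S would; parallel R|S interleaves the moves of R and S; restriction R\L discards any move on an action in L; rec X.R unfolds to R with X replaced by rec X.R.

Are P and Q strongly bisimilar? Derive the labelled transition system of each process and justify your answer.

P's transition system — 3 states:
  m0 = rec X. b.(b.X + a.0) → ··b··> m1
  m1 = b.(rec X. b.(b.X + a.0)) + a.0 → ··a··> m2, ··b··> m0
  m2 = 0 → ∅
Q's transition system — 3 states:
  n0 = rec X. b.(b.X + (0 + a.0)) → ··b··> n1
  n1 = b.(rec X. b.(b.X + (0 + a.0))) + (0 + a.0) → ··a··> n2, ··b··> n0
  n2 = 0 → ∅
Partition-refinement fixed point:
  B0 = {m0, n0}
  B1 = {m1, n1}
  B2 = {m2, n2}
m0 ∈ B0, n0 ∈ B0 → same block

YES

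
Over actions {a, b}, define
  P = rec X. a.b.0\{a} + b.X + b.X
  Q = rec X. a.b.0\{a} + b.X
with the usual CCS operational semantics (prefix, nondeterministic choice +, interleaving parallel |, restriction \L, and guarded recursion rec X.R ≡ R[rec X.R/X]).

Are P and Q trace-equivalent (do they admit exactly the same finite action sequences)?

traces(P) = traces(Q)

P's transition system — 3 states:
  m0 = rec X. a.b.0\{a} + b.X + b.X → —a→ m1, —b→ m0
  m1 = b.0\{a} → —b→ m2
  m2 = 0\{a} → ·
Q's transition system — 3 states:
  n0 = rec X. a.b.0\{a} + b.X → —a→ n1, —b→ n0
  n1 = b.0\{a} → —b→ n2
  n2 = 0\{a} → ·
Coarsest stable partition (strong bisimilarity classes):
  B0 = {m0, n0}
  B1 = {m1, n1}
  B2 = {m2, n2}
m0 ∈ B0, n0 ∈ B0 → same block
Bisimilar ⇒ trace-equivalent.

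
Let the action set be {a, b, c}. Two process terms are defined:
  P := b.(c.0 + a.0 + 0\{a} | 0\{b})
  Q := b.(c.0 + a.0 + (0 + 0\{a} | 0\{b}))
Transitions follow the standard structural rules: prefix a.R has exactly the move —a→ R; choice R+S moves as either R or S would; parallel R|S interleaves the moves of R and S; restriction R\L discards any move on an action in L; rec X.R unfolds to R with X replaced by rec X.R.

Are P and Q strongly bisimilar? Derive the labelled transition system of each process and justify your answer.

Reachable graph of P (3 states):
  m0 = b.(c.0 + a.0 + 0\{a} | 0\{b}) | -b-> m1
  m1 = c.0 + a.0 + 0\{a} | 0\{b} | -a-> m2, -c-> m2
  m2 = 0 | (no moves)
Reachable graph of Q (3 states):
  n0 = b.(c.0 + a.0 + (0 + 0\{a} | 0\{b})) | -b-> n1
  n1 = c.0 + a.0 + (0 + 0\{a} | 0\{b}) | -a-> n2, -c-> n2
  n2 = 0 | (no moves)
Bisimilarity quotient blocks:
  B0 = {m0, n0}
  B1 = {m1, n1}
  B2 = {m2, n2}
m0 ∈ B0, n0 ∈ B0 → same block

YES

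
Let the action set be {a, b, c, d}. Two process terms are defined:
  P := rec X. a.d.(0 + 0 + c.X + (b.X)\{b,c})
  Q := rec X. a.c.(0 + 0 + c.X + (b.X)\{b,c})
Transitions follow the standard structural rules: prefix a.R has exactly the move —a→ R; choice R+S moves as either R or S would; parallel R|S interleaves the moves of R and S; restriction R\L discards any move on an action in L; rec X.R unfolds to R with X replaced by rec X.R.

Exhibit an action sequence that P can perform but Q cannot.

ad

LTS(P): 3 reachable states
  s0 = rec X. a.d.(0 + 0 + c.X + (b.X)\{b,c}) :: -a-> s1
  s1 = d.(0 + 0 + c.(rec X. a.d.(0 + 0 + c.X + (b.X)\{b,c})) + (b.(rec X. a.d.(0 + 0 + c.X + (b.X)\{b,c})))\{b,c}) :: -d-> s2
  s2 = 0 + 0 + c.(rec X. a.d.(0 + 0 + c.X + (b.X)\{b,c})) + (b.(rec X. a.d.(0 + 0 + c.X + (b.X)\{b,c})))\{b,c} :: -c-> s0
LTS(Q): 3 reachable states
  t0 = rec X. a.c.(0 + 0 + c.X + (b.X)\{b,c}) :: -a-> t1
  t1 = c.(0 + 0 + c.(rec X. a.c.(0 + 0 + c.X + (b.X)\{b,c})) + (b.(rec X. a.c.(0 + 0 + c.X + (b.X)\{b,c})))\{b,c}) :: -c-> t2
  t2 = 0 + 0 + c.(rec X. a.c.(0 + 0 + c.X + (b.X)\{b,c})) + (b.(rec X. a.c.(0 + 0 + c.X + (b.X)\{b,c})))\{b,c} :: -c-> t0
Trace ⟨ad⟩ through P, begin at {s0}:
  step 1 (a): {s1}
  step 2 (d): {s2}
  — P admits the full trace.
Trace ⟨ad⟩ through Q, begin at {t0}:
  step 1 (a): {t1}
  step 2 (d): no successor for Q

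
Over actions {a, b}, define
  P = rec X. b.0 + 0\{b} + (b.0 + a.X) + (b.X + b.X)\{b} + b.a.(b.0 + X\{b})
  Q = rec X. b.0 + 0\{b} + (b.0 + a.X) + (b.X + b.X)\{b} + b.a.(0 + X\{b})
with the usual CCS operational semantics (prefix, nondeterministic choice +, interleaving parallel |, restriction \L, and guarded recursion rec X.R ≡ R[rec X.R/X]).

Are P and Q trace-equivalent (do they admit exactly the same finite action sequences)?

Reachable graph of P (5 states):
  u0 = rec X. b.0 + 0\{b} + (b.0 + a.X) + (b.X + b.X)\{b} + b.a.(b.0 + X\{b}) → =a=> u0, =b=> u1, =b=> u2
  u1 = 0 → ∅
  u2 = a.(b.0 + (rec X. b.0 + 0\{b} + (b.0 + a.X) + (b.X + b.X)\{b} + b.a.(b.0 + X\{b}))\{b}) → =a=> u3
  u3 = b.0 + (rec X. b.0 + 0\{b} + (b.0 + a.X) + (b.X + b.X)\{b} + b.a.(b.0 + X\{b}))\{b} → =a=> u4, =b=> u1
  u4 = (rec X. b.0 + 0\{b} + (b.0 + a.X) + (b.X + b.X)\{b} + b.a.(b.0 + X\{b}))\{b} → =a=> u4
Reachable graph of Q (5 states):
  v0 = rec X. b.0 + 0\{b} + (b.0 + a.X) + (b.X + b.X)\{b} + b.a.(0 + X\{b}) → =a=> v0, =b=> v1, =b=> v2
  v1 = 0 → ∅
  v2 = a.(0 + (rec X. b.0 + 0\{b} + (b.0 + a.X) + (b.X + b.X)\{b} + b.a.(0 + X\{b}))\{b}) → =a=> v3
  v3 = 0 + (rec X. b.0 + 0\{b} + (b.0 + a.X) + (b.X + b.X)\{b} + b.a.(0 + X\{b}))\{b} → =a=> v4
  v4 = (rec X. b.0 + 0\{b} + (b.0 + a.X) + (b.X + b.X)\{b} + b.a.(0 + X\{b}))\{b} → =a=> v4
Trace ⟨bab⟩ through P, begin at {u0}:
  after b @ step 1: {u1, u2}
  after a @ step 2: {u3}
  after b @ step 3: {u1}
  ✓ P
Trace ⟨bab⟩ through Q, begin at {v0}:
  after b @ step 1: {v1, v2}
  after a @ step 2: {v3}
  after b @ step 3: no successor for Q

trace-distinct — witness ⟨bab⟩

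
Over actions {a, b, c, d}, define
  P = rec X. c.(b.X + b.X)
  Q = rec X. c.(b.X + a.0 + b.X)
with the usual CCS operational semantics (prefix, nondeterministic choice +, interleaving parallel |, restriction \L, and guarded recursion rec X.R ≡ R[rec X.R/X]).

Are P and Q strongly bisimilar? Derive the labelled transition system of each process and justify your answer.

P's transition system — 2 states:
  m0 = rec X. c.(b.X + b.X) → -c-> m1
  m1 = b.(rec X. c.(b.X + b.X)) + b.(rec X. c.(b.X + b.X)) → -b-> m0
Q's transition system — 3 states:
  n0 = rec X. c.(b.X + a.0 + b.X) → -c-> n1
  n1 = b.(rec X. c.(b.X + a.0 + b.X)) + a.0 + b.(rec X. c.(b.X + a.0 + b.X)) → -a-> n2, -b-> n0
  n2 = 0 → (no moves)
Partition-refinement fixed point:
  B0 = {m0}
  B1 = {m1}
  B2 = {n0}
  B3 = {n1}
  B4 = {n2}
m0 ∈ B0, n0 ∈ B2 → different blocks

not bisimilar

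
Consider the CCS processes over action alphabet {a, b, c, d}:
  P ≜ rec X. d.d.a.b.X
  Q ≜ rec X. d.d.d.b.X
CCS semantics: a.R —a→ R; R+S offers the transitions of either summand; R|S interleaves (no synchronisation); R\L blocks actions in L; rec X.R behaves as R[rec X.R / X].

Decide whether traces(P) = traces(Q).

Reachable graph of P (4 states):
  u0 = rec X. d.d.a.b.X | -d-> u1
  u1 = d.a.b.(rec X. d.d.a.b.X) | -d-> u2
  u2 = a.b.(rec X. d.d.a.b.X) | -a-> u3
  u3 = b.(rec X. d.d.a.b.X) | -b-> u0
Reachable graph of Q (4 states):
  v0 = rec X. d.d.d.b.X | -d-> v1
  v1 = d.d.b.(rec X. d.d.d.b.X) | -d-> v2
  v2 = d.b.(rec X. d.d.d.b.X) | -d-> v3
  v3 = b.(rec X. d.d.d.b.X) | -b-> v0
Trace ⟨dda⟩ through P, begin at {u0}:
  after d @ step 1: {u1}
  after d @ step 2: {u2}
  after a @ step 3: {u3}
  — P admits the full trace.
Trace ⟨dda⟩ through Q, begin at {v0}:
  after d @ step 1: {v1}
  after d @ step 2: {v2}
  after a @ step 3: ∅  — Q cannot continue

trace-distinct — witness ⟨dda⟩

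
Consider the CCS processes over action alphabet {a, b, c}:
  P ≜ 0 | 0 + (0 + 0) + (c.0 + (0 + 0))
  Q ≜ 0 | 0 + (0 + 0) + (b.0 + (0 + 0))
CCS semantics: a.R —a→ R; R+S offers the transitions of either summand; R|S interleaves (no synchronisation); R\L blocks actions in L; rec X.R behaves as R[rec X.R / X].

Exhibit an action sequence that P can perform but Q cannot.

c

Reachable graph of P (2 states):
  u0 = 0 | 0 + (0 + 0) + (c.0 + (0 + 0)) ⊢ =c=> u1
  u1 = 0 ⊢ (no moves)
Reachable graph of Q (2 states):
  v0 = 0 | 0 + (0 + 0) + (b.0 + (0 + 0)) ⊢ =b=> v1
  v1 = 0 ⊢ (no moves)
Executing c from P (initial set {u0}):
  [1] c ⇒ {u1}
  ✓ P
Executing c from Q (initial set {v0}):
  [1] c ⇒ ∅  — Q cannot continue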